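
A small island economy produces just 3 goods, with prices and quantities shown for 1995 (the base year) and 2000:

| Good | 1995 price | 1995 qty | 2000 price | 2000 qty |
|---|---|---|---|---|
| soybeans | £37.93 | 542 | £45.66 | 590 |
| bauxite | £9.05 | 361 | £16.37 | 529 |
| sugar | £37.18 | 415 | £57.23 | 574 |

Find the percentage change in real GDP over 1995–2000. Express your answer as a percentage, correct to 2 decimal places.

Real GDP 1995 = Nominal GDP 1995 = 37.93·542 + 9.05·361 + 37.18·415 = 39254.81.
Real GDP 2000 (at 1995 prices) = 37.93·590 + 9.05·529 + 37.18·574 = 48507.47.
Real growth = 48507.47/39254.81 − 1 = 0.2357.

23.57%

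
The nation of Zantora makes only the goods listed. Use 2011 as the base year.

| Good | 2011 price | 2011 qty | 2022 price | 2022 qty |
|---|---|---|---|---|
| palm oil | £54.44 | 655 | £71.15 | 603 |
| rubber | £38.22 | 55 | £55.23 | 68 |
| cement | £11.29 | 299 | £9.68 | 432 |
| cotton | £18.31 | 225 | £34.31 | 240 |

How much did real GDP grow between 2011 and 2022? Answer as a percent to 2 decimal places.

Real GDP 2011 = Nominal GDP 2011 = 54.44·655 + 38.22·55 + 11.29·299 + 18.31·225 = 45255.76.
Real GDP 2022 (at 2011 prices) = 54.44·603 + 38.22·68 + 11.29·432 + 18.31·240 = 44697.96.
Real growth = 44697.96/45255.76 − 1 = -0.0123.

-1.23%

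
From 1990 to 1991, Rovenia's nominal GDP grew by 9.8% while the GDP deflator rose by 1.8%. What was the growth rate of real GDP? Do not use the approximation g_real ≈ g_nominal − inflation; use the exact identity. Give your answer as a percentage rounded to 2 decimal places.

7.86%

(1 + g_nom) = (1 + g_real)(1 + π), so g_real = 1.0980 / 1.0180 − 1 = 0.07859.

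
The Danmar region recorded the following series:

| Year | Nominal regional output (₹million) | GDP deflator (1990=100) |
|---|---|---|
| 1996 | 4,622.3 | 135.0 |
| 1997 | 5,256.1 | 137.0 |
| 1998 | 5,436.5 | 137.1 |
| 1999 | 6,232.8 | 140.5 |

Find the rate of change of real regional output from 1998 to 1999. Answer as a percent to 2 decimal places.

11.87%

Real regional output 1998 = 5436.5/1.371 = 3965.35.
Real regional output 1999 = 6232.8/1.405 = 4436.16.
Change = 4436.16/3965.35 − 1 = 0.1187.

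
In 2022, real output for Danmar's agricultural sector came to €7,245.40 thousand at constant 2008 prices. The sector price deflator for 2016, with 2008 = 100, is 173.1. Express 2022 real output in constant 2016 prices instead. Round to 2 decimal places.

Real output in 2016 prices = Real output in 2008 prices × (P_2016/P_2008) = 7245.40 × 1.731 = 12541.79.

€12,541.79 thousand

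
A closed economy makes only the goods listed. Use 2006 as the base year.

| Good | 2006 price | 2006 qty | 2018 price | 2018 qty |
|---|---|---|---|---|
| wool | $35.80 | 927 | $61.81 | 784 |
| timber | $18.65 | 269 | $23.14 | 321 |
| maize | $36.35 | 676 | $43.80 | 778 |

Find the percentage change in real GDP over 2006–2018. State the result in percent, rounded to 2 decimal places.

-0.70%

Real GDP 2006 = Nominal GDP 2006 = 35.80·927 + 18.65·269 + 36.35·676 = 62776.05.
Real GDP 2018 (at 2006 prices) = 35.80·784 + 18.65·321 + 36.35·778 = 62334.15.
Real growth = 62334.15/62776.05 − 1 = -0.0070.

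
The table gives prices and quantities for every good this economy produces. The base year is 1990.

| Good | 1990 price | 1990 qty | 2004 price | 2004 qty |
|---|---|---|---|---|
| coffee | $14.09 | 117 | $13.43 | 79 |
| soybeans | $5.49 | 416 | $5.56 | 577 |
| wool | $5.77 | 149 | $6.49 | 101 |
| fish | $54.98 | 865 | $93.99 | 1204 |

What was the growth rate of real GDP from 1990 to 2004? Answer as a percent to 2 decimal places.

Real GDP 1990 = Nominal GDP 1990 = 14.09·117 + 5.49·416 + 5.77·149 + 54.98·865 = 52349.80.
Real GDP 2004 (at 1990 prices) = 14.09·79 + 5.49·577 + 5.77·101 + 54.98·1204 = 71059.53.
Real growth = 71059.53/52349.80 − 1 = 0.3574.

35.74%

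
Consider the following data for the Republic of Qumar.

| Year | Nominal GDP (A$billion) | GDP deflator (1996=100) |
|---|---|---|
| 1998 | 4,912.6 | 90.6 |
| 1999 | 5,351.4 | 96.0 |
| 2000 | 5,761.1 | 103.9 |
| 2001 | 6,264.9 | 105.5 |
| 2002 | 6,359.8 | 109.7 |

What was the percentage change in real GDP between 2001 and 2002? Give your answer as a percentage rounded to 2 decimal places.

-2.37%

Real GDP 2001 = 6264.9/1.055 = 5938.29.
Real GDP 2002 = 6359.8/1.097 = 5797.45.
Change = 5797.45/5938.29 − 1 = -0.0237.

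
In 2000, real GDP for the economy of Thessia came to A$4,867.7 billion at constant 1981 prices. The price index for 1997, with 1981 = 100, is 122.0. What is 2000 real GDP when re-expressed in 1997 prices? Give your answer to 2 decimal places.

Real GDP in 1997 prices = Real GDP in 1981 prices × (P_1997/P_1981) = 4867.7 × 1.220 = 5938.59.

A$5,938.59 billion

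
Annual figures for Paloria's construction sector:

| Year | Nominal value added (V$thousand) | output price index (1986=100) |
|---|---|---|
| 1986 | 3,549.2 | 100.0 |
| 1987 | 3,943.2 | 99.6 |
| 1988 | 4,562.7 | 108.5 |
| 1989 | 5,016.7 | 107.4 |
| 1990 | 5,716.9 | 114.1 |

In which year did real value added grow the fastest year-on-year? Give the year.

1987

1987: real = 3943.2/0.996 = 3959.04; growth vs 1986 (3549.20) = 11.55%.
1988: real = 4562.7/1.085 = 4205.25; growth vs 1987 (3959.04) = 6.22%.
1989: real = 5016.7/1.074 = 4671.04; growth vs 1988 (4205.25) = 11.08%.
1990: real = 5716.9/1.141 = 5010.43; growth vs 1989 (4671.04) = 7.27%.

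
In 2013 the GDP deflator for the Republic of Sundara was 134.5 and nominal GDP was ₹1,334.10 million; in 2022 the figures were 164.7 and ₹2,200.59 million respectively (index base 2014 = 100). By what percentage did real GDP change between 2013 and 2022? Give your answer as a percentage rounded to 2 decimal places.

34.70%

Deflate each year: 2013 → 1334.10/1.345 = 991.90; 2022 → 2200.59/1.647 = 1336.12.
So real GDP changed by 1336.12/991.90 − 1 = 0.3470, i.e. 34.70%.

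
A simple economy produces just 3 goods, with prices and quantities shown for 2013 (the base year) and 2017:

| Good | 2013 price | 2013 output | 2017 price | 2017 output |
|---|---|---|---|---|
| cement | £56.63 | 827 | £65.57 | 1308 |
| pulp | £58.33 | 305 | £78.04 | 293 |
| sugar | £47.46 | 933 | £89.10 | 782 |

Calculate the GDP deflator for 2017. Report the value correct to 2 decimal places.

139.00

Nominal GDP 2017 = 65.57·1308 + 78.04·293 + 89.10·782 = 178307.48.
Real GDP 2017 (at 2013 prices) = 56.63·1308 + 58.33·293 + 47.46·782 = 128276.45.
Deflator = Nominal/Real × 100 = 178307.48/128276.45 × 100 = 139.003.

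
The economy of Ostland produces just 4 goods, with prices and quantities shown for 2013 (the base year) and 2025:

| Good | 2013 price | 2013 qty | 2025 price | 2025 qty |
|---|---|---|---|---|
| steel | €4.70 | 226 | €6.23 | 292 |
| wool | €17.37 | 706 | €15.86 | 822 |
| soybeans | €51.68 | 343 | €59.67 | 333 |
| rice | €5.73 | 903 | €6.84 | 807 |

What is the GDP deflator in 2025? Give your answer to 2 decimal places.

Nominal GDP 2025 = 6.23·292 + 15.86·822 + 59.67·333 + 6.84·807 = 40246.07.
Real GDP 2025 (at 2013 prices) = 4.70·292 + 17.37·822 + 51.68·333 + 5.73·807 = 37484.09.
Deflator = Nominal/Real × 100 = 40246.07/37484.09 × 100 = 107.368.

107.37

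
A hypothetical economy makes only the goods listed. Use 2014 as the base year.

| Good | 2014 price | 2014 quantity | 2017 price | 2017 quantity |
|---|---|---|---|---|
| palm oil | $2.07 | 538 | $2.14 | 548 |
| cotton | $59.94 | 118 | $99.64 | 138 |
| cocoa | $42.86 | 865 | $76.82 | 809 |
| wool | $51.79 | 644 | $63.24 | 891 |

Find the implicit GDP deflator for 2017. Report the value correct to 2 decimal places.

Nominal GDP 2017 = 2.14·548 + 99.64·138 + 76.82·809 + 63.24·891 = 133417.26.
Real GDP 2017 (at 2014 prices) = 2.07·548 + 59.94·138 + 42.86·809 + 51.79·891 = 90224.71.
Deflator = Nominal/Real × 100 = 133417.26/90224.71 × 100 = 147.872.

147.87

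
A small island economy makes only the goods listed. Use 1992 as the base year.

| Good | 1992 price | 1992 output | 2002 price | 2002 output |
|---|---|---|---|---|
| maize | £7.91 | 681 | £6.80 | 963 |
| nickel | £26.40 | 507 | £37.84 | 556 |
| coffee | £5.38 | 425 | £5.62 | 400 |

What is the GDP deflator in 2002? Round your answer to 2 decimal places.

Nominal GDP 2002 = 6.80·963 + 37.84·556 + 5.62·400 = 29835.44.
Real GDP 2002 (at 1992 prices) = 7.91·963 + 26.40·556 + 5.38·400 = 24447.73.
Deflator = Nominal/Real × 100 = 29835.44/24447.73 × 100 = 122.038.

122.04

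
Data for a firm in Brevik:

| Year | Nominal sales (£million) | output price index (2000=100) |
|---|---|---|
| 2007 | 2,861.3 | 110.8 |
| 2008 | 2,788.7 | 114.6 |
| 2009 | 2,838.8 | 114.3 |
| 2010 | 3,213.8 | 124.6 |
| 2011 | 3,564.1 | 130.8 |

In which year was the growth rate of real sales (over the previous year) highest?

2011

2008: real = 2788.7/1.146 = 2433.42; growth vs 2007 (2582.40) = -5.77%.
2009: real = 2838.8/1.143 = 2483.64; growth vs 2008 (2433.42) = 2.06%.
2010: real = 3213.8/1.246 = 2579.29; growth vs 2009 (2483.64) = 3.85%.
2011: real = 3564.1/1.308 = 2724.85; growth vs 2010 (2579.29) = 5.64%.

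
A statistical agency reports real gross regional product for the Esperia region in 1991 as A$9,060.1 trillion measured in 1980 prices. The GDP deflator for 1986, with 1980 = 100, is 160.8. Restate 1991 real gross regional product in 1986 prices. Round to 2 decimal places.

A$14,568.64 trillion

Real gross regional product in 1986 prices = Real gross regional product in 1980 prices × (P_1986/P_1980) = 9060.1 × 1.608 = 14568.64.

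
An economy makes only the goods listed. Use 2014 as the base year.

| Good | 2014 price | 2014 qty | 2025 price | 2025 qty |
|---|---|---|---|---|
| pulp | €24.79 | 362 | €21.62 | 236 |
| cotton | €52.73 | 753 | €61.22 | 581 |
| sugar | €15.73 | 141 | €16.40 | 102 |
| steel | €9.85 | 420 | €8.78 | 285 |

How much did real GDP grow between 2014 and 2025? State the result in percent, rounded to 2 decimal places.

-25.69%

Real GDP 2014 = Nominal GDP 2014 = 24.79·362 + 52.73·753 + 15.73·141 + 9.85·420 = 55034.60.
Real GDP 2025 (at 2014 prices) = 24.79·236 + 52.73·581 + 15.73·102 + 9.85·285 = 40898.28.
Real growth = 40898.28/55034.60 − 1 = -0.2569.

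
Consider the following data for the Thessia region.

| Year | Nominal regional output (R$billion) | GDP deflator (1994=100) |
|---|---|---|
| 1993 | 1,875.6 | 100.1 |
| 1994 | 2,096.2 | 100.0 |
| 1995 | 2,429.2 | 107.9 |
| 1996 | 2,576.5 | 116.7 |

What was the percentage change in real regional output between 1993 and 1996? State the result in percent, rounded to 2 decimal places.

Real regional output 1993 = 1875.6/1.001 = 1873.73.
Real regional output 1996 = 2576.5/1.167 = 2207.80.
Change = 2207.80/1873.73 − 1 = 0.1783.

17.83%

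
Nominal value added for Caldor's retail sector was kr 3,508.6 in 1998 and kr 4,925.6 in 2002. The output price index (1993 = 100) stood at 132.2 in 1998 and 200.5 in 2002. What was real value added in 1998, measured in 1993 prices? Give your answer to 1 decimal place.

Real value added = Nominal / (output price index/100) = 3508.6 / 1.322 = 2654.01.

kr 2,654.0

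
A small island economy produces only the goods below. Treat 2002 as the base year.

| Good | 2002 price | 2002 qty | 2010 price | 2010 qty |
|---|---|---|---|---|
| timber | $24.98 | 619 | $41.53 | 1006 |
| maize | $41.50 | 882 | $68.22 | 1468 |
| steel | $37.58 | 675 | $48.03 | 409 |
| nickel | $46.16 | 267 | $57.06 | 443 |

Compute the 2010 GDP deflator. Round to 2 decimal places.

153.32

Nominal GDP 2010 = 41.53·1006 + 68.22·1468 + 48.03·409 + 57.06·443 = 186847.99.
Real GDP 2010 (at 2002 prices) = 24.98·1006 + 41.50·1468 + 37.58·409 + 46.16·443 = 121870.98.
Deflator = Nominal/Real × 100 = 186847.99/121870.98 × 100 = 153.316.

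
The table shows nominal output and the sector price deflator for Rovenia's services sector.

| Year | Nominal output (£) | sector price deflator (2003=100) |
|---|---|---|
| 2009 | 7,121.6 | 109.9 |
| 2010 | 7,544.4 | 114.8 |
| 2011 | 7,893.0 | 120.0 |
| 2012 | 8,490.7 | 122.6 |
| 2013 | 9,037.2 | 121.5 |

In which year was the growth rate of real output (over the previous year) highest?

2013

2010: real = 7544.4/1.148 = 6571.78; growth vs 2009 (6480.07) = 1.42%.
2011: real = 7893.0/1.200 = 6577.50; growth vs 2010 (6571.78) = 0.09%.
2012: real = 8490.7/1.226 = 6925.53; growth vs 2011 (6577.50) = 5.29%.
2013: real = 9037.2/1.215 = 7438.02; growth vs 2012 (6925.53) = 7.40%.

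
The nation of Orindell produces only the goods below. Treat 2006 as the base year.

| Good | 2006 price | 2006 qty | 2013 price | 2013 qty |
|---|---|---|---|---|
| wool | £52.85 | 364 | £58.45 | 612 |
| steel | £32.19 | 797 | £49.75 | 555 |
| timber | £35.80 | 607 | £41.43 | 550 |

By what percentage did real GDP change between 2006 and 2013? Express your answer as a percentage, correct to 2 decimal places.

4.92%

Real GDP 2006 = Nominal GDP 2006 = 52.85·364 + 32.19·797 + 35.80·607 = 66623.43.
Real GDP 2013 (at 2006 prices) = 52.85·612 + 32.19·555 + 35.80·550 = 69899.65.
Real growth = 69899.65/66623.43 − 1 = 0.0492.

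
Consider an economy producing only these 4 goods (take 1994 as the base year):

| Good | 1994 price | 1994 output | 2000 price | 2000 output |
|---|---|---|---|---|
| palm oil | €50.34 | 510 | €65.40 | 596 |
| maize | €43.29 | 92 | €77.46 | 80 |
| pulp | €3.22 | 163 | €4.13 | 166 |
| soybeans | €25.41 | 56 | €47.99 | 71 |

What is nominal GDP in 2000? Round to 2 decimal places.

€49268.07

Nominal GDP 2000 = Σ (p_2000 × q_2000) = 65.40·596 + 77.46·80 + 4.13·166 + 47.99·71 = 49268.07.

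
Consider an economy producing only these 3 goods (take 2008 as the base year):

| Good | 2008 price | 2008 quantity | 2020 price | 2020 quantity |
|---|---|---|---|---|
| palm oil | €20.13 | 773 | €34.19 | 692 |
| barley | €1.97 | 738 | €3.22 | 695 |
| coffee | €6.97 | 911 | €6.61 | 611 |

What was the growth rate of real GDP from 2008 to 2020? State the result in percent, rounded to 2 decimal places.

-16.29%

Real GDP 2008 = Nominal GDP 2008 = 20.13·773 + 1.97·738 + 6.97·911 = 23364.02.
Real GDP 2020 (at 2008 prices) = 20.13·692 + 1.97·695 + 6.97·611 = 19557.78.
Real growth = 19557.78/23364.02 − 1 = -0.1629.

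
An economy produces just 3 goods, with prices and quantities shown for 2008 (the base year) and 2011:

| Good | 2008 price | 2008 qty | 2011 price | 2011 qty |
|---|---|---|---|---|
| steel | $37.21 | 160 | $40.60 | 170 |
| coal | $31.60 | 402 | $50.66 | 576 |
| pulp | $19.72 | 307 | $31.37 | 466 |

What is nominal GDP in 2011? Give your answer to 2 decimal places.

Nominal GDP 2011 = Σ (p_2011 × q_2011) = 40.60·170 + 50.66·576 + 31.37·466 = 50700.58.

$50700.58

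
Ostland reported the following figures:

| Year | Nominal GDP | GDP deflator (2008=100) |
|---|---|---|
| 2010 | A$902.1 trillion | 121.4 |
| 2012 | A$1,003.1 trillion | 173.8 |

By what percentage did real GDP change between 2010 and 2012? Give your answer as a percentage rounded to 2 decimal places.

-22.33%

Deflate each year: 2010 → 902.1/1.214 = 743.08; 2012 → 1003.1/1.738 = 577.16.
So real GDP changed by 577.16/743.08 − 1 = -0.2233, i.e. -22.33%.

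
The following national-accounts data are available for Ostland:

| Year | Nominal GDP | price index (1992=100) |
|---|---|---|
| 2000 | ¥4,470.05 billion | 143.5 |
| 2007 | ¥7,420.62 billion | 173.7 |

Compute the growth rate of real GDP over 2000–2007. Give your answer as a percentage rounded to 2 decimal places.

Deflate each year: 2000 → 4470.05/1.435 = 3115.02; 2007 → 7420.62/1.737 = 4272.09.
So real GDP changed by 4272.09/3115.02 − 1 = 0.3714, i.e. 37.14%.

37.14%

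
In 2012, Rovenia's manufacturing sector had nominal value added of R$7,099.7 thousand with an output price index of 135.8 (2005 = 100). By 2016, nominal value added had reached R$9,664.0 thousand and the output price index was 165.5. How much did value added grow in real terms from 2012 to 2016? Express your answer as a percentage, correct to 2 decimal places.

Deflate each year: 2012 → 7099.7/1.358 = 5228.06; 2016 → 9664.0/1.655 = 5839.27.
So real value added changed by 5839.27/5228.06 − 1 = 0.1169, i.e. 11.69%.

11.69%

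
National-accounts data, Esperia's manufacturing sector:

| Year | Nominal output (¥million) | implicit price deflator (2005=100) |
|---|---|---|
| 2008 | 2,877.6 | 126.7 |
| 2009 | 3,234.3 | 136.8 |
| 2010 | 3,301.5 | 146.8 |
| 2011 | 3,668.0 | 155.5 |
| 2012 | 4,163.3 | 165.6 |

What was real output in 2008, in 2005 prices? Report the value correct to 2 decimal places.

¥2,271.19 million

Real output 2008 = 2877.6 / 1.267 = 2271.19.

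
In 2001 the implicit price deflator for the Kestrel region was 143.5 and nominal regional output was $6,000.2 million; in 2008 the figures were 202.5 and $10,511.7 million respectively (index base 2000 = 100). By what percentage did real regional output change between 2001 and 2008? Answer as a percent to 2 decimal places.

Deflate each year: 2001 → 6000.2/1.435 = 4181.32; 2008 → 10511.7/2.025 = 5190.96.
So real regional output changed by 5190.96/4181.32 − 1 = 0.2415, i.e. 24.15%.

24.15%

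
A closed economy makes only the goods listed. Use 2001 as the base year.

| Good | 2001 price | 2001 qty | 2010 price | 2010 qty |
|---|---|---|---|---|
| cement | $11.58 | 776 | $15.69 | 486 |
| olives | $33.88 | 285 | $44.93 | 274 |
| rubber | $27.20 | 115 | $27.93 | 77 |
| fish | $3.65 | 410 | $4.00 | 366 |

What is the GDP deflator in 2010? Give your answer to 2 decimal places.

Nominal GDP 2010 = 15.69·486 + 44.93·274 + 27.93·77 + 4.00·366 = 23550.77.
Real GDP 2010 (at 2001 prices) = 11.58·486 + 33.88·274 + 27.20·77 + 3.65·366 = 18341.30.
Deflator = Nominal/Real × 100 = 23550.77/18341.30 × 100 = 128.403.

128.40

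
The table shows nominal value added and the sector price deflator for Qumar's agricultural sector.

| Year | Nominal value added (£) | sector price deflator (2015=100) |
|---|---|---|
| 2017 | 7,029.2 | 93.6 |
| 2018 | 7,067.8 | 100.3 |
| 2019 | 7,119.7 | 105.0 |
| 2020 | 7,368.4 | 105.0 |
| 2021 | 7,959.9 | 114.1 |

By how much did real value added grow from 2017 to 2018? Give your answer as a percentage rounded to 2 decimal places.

-6.17%

Real value added 2017 = 7029.2/0.936 = 7509.83.
Real value added 2018 = 7067.8/1.003 = 7046.66.
Change = 7046.66/7509.83 − 1 = -0.0617.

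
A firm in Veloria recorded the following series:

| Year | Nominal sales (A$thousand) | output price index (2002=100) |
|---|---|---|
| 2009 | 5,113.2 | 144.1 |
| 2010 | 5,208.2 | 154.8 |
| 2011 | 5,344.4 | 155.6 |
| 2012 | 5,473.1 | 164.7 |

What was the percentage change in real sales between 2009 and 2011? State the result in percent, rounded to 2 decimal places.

-3.20%

Real sales 2009 = 5113.2/1.441 = 3548.37.
Real sales 2011 = 5344.4/1.556 = 3434.70.
Change = 3434.70/3548.37 − 1 = -0.0320.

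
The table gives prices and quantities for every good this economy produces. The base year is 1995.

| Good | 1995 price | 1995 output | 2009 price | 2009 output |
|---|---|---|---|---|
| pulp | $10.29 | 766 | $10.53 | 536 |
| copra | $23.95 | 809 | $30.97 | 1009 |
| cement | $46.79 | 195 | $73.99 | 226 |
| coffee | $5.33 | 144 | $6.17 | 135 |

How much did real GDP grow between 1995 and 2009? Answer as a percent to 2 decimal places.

10.30%

Real GDP 1995 = Nominal GDP 1995 = 10.29·766 + 23.95·809 + 46.79·195 + 5.33·144 = 37149.26.
Real GDP 2009 (at 1995 prices) = 10.29·536 + 23.95·1009 + 46.79·226 + 5.33·135 = 40975.08.
Real growth = 40975.08/37149.26 − 1 = 0.1030.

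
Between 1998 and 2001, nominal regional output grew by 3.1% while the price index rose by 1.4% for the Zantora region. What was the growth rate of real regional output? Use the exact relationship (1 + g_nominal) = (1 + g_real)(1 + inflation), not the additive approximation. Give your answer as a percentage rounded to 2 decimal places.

1.68%

(1 + g_nom) = (1 + g_real)(1 + π), so g_real = 1.0310 / 1.0140 − 1 = 0.01677.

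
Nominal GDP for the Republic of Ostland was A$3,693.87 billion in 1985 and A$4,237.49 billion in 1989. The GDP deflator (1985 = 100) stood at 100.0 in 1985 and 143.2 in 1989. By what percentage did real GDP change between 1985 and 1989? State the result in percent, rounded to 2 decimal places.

Deflate each year: 1985 → 3693.87/1.000 = 3693.87; 1989 → 4237.49/1.432 = 2959.14.
So real GDP changed by 2959.14/3693.87 − 1 = -0.1989, i.e. -19.89%.

-19.89%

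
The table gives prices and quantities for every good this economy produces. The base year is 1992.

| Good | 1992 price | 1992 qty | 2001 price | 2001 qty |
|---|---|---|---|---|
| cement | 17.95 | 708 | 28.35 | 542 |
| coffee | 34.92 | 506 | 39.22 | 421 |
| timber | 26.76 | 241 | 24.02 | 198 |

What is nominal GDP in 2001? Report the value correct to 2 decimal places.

36633.28

Nominal GDP 2001 = Σ (p_2001 × q_2001) = 28.35·542 + 39.22·421 + 24.02·198 = 36633.28.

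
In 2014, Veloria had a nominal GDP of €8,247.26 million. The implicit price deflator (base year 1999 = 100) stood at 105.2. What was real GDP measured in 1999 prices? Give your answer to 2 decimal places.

€7,839.60 million

Real GDP = Nominal / (implicit price deflator/100) = 8247.26 / 1.052 = 7839.60.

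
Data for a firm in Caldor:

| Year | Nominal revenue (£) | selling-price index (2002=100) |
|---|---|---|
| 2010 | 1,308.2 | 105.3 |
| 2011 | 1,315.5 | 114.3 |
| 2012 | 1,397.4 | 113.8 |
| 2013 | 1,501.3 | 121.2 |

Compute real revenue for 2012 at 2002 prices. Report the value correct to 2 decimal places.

Real revenue 2012 = 1397.4 / 1.138 = 1227.94.

£1,227.94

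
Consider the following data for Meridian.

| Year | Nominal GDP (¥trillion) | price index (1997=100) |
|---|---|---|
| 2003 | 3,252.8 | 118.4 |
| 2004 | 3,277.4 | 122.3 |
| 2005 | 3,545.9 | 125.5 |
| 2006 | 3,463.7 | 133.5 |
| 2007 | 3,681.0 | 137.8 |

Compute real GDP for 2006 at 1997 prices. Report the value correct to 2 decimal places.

¥2,594.53 trillion

Real GDP 2006 = 3463.7 / 1.335 = 2594.53.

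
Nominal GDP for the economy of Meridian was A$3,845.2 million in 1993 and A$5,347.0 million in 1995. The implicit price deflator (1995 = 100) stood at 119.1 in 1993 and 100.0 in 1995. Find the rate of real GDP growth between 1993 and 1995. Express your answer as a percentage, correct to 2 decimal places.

Deflate each year: 1993 → 3845.2/1.191 = 3228.55; 1995 → 5347.0/1.000 = 5347.00.
So real GDP changed by 5347.00/3228.55 − 1 = 0.6562, i.e. 65.62%.

65.62%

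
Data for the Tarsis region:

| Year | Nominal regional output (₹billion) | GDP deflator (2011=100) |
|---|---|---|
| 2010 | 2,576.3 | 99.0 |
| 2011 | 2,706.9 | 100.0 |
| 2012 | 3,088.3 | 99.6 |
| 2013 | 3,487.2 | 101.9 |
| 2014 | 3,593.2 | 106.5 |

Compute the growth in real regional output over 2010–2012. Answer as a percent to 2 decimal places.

19.15%

Real regional output 2010 = 2576.3/0.990 = 2602.32.
Real regional output 2012 = 3088.3/0.996 = 3100.70.
Change = 3100.70/2602.32 − 1 = 0.1915.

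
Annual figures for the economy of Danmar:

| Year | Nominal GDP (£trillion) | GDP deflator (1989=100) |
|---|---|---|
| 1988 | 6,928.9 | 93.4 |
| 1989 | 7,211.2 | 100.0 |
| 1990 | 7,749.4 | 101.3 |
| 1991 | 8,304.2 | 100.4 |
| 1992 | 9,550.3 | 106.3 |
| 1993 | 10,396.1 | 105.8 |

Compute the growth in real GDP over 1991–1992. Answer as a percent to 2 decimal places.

8.62%

Real GDP 1991 = 8304.2/1.004 = 8271.12.
Real GDP 1992 = 9550.3/1.063 = 8984.29.
Change = 8984.29/8271.12 − 1 = 0.0862.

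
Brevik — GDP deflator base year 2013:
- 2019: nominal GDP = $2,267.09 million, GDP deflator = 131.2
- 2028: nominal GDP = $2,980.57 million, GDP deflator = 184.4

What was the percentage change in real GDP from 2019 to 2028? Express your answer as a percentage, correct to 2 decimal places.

-6.46%

Real GDP 2019 = 2267.09 / 1.312 = 1727.96.
Real GDP 2028 = 2980.57 / 1.844 = 1616.36.
Real growth = 1616.36 / 1727.96 − 1 = -0.0646.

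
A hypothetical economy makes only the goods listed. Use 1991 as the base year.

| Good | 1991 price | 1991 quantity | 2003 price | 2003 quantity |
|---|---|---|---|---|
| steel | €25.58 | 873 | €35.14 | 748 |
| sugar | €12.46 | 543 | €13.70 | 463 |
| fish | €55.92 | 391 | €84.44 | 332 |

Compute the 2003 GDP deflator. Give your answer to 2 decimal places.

Nominal GDP 2003 = 35.14·748 + 13.70·463 + 84.44·332 = 60661.90.
Real GDP 2003 (at 1991 prices) = 25.58·748 + 12.46·463 + 55.92·332 = 43468.26.
Deflator = Nominal/Real × 100 = 60661.90/43468.26 × 100 = 139.554.

139.55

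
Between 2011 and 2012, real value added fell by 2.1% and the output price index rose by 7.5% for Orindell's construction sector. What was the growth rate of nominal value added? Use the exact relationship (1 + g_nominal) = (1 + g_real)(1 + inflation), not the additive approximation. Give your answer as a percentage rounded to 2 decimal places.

5.24%

(1 + g_nom) = (1 + g_real)(1 + π) = 0.9790 × 1.0750 = 1.05243.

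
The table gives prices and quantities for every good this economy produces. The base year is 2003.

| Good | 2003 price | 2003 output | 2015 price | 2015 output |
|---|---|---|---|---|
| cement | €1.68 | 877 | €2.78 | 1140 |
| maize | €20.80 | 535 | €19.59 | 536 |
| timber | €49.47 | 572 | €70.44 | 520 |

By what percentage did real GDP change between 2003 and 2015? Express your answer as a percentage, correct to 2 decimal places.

Real GDP 2003 = Nominal GDP 2003 = 1.68·877 + 20.80·535 + 49.47·572 = 40898.20.
Real GDP 2015 (at 2003 prices) = 1.68·1140 + 20.80·536 + 49.47·520 = 38788.40.
Real growth = 38788.40/40898.20 − 1 = -0.0516.

-5.16%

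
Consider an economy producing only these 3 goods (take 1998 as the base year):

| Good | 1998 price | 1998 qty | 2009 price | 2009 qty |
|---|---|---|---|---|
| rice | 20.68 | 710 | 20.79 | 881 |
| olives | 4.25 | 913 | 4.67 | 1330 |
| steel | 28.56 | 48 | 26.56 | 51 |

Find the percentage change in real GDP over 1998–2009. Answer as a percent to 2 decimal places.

Real GDP 1998 = Nominal GDP 1998 = 20.68·710 + 4.25·913 + 28.56·48 = 19933.93.
Real GDP 2009 (at 1998 prices) = 20.68·881 + 4.25·1330 + 28.56·51 = 25328.14.
Real growth = 25328.14/19933.93 − 1 = 0.2706.

27.06%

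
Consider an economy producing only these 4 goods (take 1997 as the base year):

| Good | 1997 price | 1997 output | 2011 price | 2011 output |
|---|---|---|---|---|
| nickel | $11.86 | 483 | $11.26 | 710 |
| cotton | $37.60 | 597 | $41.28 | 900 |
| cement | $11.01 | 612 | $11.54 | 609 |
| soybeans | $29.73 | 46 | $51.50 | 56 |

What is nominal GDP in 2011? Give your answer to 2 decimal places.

Nominal GDP 2011 = Σ (p_2011 × q_2011) = 11.26·710 + 41.28·900 + 11.54·609 + 51.50·56 = 55058.46.

$55058.46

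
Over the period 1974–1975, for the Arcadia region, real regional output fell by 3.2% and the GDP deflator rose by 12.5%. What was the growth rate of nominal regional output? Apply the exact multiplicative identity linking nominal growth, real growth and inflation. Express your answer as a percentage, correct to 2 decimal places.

(1 + g_nom) = (1 + g_real)(1 + π) = 0.9680 × 1.1250 = 1.08900.

8.90%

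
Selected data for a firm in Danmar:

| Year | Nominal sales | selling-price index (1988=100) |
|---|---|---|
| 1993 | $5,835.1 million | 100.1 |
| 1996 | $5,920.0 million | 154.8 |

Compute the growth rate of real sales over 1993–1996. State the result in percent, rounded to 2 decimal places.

-34.40%

Deflate each year: 1993 → 5835.1/1.001 = 5829.27; 1996 → 5920.0/1.548 = 3824.29.
So real sales changed by 3824.29/5829.27 − 1 = -0.3440, i.e. -34.40%.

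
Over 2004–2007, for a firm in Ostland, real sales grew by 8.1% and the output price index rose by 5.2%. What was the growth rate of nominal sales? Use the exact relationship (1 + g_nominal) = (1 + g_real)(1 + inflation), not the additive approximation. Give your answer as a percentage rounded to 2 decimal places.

13.72%

(1 + g_nom) = (1 + g_real)(1 + π) = 1.0810 × 1.0520 = 1.13721.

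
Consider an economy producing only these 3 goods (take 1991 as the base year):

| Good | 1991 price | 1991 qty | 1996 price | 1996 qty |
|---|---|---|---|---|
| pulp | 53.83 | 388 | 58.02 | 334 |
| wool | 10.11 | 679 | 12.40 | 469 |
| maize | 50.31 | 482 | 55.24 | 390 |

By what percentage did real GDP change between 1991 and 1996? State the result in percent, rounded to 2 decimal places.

Real GDP 1991 = Nominal GDP 1991 = 53.83·388 + 10.11·679 + 50.31·482 = 52000.15.
Real GDP 1996 (at 1991 prices) = 53.83·334 + 10.11·469 + 50.31·390 = 42341.71.
Real growth = 42341.71/52000.15 − 1 = -0.1857.

-18.57%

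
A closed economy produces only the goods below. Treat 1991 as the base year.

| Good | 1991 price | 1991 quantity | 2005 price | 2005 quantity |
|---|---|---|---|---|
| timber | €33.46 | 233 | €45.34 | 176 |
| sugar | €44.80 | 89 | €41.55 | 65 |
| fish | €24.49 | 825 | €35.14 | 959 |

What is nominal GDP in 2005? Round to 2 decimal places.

€44379.85

Nominal GDP 2005 = Σ (p_2005 × q_2005) = 45.34·176 + 41.55·65 + 35.14·959 = 44379.85.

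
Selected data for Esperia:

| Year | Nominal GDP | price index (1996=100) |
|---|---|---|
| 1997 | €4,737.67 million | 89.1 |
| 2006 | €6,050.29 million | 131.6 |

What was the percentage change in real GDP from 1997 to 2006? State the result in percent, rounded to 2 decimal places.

Deflate each year: 1997 → 4737.67/0.891 = 5317.25; 2006 → 6050.29/1.316 = 4597.48.
So real GDP changed by 4597.48/5317.25 − 1 = -0.1354, i.e. -13.54%.

-13.54%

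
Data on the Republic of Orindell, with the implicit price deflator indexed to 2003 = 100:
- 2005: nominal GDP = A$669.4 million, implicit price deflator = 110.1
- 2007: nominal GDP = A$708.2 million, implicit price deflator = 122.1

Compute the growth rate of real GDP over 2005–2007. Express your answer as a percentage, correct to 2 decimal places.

Real GDP 2005 = 669.4 / 1.101 = 607.99.
Real GDP 2007 = 708.2 / 1.221 = 580.02.
Real growth = 580.02 / 607.99 − 1 = -0.0460.

-4.60%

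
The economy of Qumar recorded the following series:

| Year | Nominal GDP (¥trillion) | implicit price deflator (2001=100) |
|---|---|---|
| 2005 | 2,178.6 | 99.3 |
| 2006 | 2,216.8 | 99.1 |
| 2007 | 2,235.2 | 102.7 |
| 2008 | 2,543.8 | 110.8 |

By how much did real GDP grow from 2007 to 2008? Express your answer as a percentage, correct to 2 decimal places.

Real GDP 2007 = 2235.2/1.027 = 2176.44.
Real GDP 2008 = 2543.8/1.108 = 2295.85.
Change = 2295.85/2176.44 − 1 = 0.0549.

5.49%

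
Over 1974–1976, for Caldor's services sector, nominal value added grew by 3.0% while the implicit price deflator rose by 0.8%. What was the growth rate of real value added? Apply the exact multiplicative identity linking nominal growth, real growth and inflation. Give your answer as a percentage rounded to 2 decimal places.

2.18%

(1 + g_nom) = (1 + g_real)(1 + π), so g_real = 1.0300 / 1.0080 − 1 = 0.02183.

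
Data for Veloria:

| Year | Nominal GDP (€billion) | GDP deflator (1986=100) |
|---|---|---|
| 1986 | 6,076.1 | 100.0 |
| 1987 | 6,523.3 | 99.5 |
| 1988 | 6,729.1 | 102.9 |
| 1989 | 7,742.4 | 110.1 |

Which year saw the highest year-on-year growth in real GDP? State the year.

1987

1987: real = 6523.3/0.995 = 6556.08; growth vs 1986 (6076.10) = 7.90%.
1988: real = 6729.1/1.029 = 6539.46; growth vs 1987 (6556.08) = -0.25%.
1989: real = 7742.4/1.101 = 7032.15; growth vs 1988 (6539.46) = 7.53%.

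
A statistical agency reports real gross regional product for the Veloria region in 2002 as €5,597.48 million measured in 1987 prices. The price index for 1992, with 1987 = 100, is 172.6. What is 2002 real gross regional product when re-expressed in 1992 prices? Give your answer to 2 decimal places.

€9,661.25 million

Real gross regional product in 1992 prices = Real gross regional product in 1987 prices × (P_1992/P_1987) = 5597.48 × 1.726 = 9661.25.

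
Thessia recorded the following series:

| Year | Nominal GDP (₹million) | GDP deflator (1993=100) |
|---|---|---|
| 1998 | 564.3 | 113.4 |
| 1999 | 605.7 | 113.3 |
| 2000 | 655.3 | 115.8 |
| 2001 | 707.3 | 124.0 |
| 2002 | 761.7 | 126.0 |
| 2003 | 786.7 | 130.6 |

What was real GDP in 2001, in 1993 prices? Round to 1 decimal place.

Real GDP 2001 = 707.3 / 1.240 = 570.40.

₹570.4 million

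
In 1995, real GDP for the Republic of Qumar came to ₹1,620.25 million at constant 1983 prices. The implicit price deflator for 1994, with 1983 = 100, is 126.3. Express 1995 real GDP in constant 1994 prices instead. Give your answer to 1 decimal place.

₹2,046.4 million

Real GDP in 1994 prices = Real GDP in 1983 prices × (P_1994/P_1983) = 1620.25 × 1.263 = 2046.38.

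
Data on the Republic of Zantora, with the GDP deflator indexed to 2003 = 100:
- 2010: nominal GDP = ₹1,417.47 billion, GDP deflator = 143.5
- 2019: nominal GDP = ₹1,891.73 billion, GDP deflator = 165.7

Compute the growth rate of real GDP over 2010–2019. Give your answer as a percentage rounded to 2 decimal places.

Deflate each year: 2010 → 1417.47/1.435 = 987.78; 2019 → 1891.73/1.657 = 1141.66.
So real GDP changed by 1141.66/987.78 − 1 = 0.1558, i.e. 15.58%.

15.58%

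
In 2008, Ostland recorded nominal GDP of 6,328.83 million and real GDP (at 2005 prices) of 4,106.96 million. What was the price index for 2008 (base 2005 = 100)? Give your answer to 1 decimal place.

price index = (Nominal / Real) × 100 = 6328.83 / 4106.96 × 100 = 154.10.

154.1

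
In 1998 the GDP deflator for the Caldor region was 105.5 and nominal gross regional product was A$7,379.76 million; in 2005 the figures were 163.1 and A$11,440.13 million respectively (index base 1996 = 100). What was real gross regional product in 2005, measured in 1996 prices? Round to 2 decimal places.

A$7,014.18 million

Real gross regional product = Nominal / (GDP deflator/100) = 11440.13 / 1.631 = 7014.18.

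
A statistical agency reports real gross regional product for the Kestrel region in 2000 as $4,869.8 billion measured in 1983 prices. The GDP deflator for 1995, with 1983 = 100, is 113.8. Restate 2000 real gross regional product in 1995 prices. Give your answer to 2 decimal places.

Real gross regional product in 1995 prices = Real gross regional product in 1983 prices × (P_1995/P_1983) = 4869.8 × 1.138 = 5541.83.

$5,541.83 billion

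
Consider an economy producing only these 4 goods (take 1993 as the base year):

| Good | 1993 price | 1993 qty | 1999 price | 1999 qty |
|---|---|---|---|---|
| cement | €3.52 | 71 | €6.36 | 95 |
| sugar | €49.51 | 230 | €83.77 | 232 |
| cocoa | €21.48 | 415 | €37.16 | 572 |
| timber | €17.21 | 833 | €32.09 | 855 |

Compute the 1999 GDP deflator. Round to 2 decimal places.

177.04

Nominal GDP 1999 = 6.36·95 + 83.77·232 + 37.16·572 + 32.09·855 = 68731.31.
Real GDP 1999 (at 1993 prices) = 3.52·95 + 49.51·232 + 21.48·572 + 17.21·855 = 38821.83.
Deflator = Nominal/Real × 100 = 68731.31/38821.83 × 100 = 177.043.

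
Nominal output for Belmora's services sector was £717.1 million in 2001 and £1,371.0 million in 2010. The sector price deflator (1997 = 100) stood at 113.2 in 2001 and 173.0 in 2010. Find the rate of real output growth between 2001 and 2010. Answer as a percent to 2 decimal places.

Real output 2001 = 717.1 / 1.132 = 633.48.
Real output 2010 = 1371.0 / 1.730 = 792.49.
Real growth = 792.49 / 633.48 − 1 = 0.2510.

25.10%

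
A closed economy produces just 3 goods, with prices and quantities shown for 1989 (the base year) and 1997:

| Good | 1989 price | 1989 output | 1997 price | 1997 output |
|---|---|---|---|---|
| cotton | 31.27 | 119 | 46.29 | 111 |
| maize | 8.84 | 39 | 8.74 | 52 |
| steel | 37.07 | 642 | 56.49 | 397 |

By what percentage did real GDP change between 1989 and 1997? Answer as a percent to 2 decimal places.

-33.08%

Real GDP 1989 = Nominal GDP 1989 = 31.27·119 + 8.84·39 + 37.07·642 = 27864.83.
Real GDP 1997 (at 1989 prices) = 31.27·111 + 8.84·52 + 37.07·397 = 18647.44.
Real growth = 18647.44/27864.83 − 1 = -0.3308.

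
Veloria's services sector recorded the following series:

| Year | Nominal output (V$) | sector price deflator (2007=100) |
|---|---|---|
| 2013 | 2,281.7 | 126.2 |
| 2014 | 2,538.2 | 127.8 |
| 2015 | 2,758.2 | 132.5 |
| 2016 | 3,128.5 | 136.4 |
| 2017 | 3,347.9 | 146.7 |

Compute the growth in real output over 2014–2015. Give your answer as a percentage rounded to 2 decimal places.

4.81%

Real output 2014 = 2538.2/1.278 = 1986.07.
Real output 2015 = 2758.2/1.325 = 2081.66.
Change = 2081.66/1986.07 − 1 = 0.0481.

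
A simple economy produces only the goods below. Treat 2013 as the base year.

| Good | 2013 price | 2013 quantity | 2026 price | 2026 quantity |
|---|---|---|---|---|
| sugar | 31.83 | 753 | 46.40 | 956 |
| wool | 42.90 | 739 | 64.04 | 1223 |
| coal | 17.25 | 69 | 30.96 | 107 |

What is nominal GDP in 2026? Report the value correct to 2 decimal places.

Nominal GDP 2026 = Σ (p_2026 × q_2026) = 46.40·956 + 64.04·1223 + 30.96·107 = 125992.04.

125992.04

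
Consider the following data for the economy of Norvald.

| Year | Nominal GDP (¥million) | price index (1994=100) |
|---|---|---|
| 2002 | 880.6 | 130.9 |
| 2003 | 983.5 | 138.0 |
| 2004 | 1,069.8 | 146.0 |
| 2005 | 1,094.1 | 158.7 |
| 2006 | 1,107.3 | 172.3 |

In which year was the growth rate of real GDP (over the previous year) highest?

2003

2003: real = 983.5/1.380 = 712.68; growth vs 2002 (672.73) = 5.94%.
2004: real = 1069.8/1.460 = 732.74; growth vs 2003 (712.68) = 2.81%.
2005: real = 1094.1/1.587 = 689.41; growth vs 2004 (732.74) = -5.91%.
2006: real = 1107.3/1.723 = 642.66; growth vs 2005 (689.41) = -6.78%.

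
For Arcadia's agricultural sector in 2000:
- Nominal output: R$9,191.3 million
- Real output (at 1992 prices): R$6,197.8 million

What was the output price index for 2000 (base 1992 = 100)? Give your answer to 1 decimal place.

148.3

output price index = (Nominal / Real) × 100 = 9191.3 / 6197.8 × 100 = 148.30.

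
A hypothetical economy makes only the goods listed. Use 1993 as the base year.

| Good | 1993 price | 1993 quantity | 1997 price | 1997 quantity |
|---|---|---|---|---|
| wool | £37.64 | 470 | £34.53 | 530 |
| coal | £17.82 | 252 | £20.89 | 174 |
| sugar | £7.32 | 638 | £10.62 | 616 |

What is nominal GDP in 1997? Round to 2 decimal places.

£28477.68

Nominal GDP 1997 = Σ (p_1997 × q_1997) = 34.53·530 + 20.89·174 + 10.62·616 = 28477.68.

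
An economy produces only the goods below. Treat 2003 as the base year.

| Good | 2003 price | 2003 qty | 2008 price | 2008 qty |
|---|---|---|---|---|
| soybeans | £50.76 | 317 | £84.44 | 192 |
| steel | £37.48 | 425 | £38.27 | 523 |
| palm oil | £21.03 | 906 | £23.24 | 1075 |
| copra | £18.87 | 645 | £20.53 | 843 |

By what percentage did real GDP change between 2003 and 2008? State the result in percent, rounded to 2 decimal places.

7.30%

Real GDP 2003 = Nominal GDP 2003 = 50.76·317 + 37.48·425 + 21.03·906 + 18.87·645 = 63244.25.
Real GDP 2008 (at 2003 prices) = 50.76·192 + 37.48·523 + 21.03·1075 + 18.87·843 = 67862.62.
Real growth = 67862.62/63244.25 − 1 = 0.0730.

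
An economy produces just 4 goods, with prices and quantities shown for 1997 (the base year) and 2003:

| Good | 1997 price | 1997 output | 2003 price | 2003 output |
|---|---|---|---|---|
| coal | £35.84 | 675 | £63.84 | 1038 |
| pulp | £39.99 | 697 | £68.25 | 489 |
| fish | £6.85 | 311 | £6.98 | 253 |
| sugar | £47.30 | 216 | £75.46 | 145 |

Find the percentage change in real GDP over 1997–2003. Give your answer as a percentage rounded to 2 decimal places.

Real GDP 1997 = Nominal GDP 1997 = 35.84·675 + 39.99·697 + 6.85·311 + 47.30·216 = 64412.18.
Real GDP 2003 (at 1997 prices) = 35.84·1038 + 39.99·489 + 6.85·253 + 47.30·145 = 65348.58.
Real growth = 65348.58/64412.18 − 1 = 0.0145.

1.45%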